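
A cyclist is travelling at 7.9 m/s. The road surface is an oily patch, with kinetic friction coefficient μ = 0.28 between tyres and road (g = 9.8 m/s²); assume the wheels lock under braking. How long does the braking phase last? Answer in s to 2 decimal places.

Braking time ≈ 2.88 s

a = μg = 0.28 × 9.8 = 2.744 m/s².
Braking time = v/a = 7.9000 / 2.744 = 2.879 s.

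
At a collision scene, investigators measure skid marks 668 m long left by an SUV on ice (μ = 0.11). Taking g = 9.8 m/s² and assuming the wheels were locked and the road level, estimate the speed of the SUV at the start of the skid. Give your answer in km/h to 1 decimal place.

Deceleration a = μg = 0.11 × 9.8 = 1.078 m/s².
v = √(2a·d) = √(2 × 1.078 × 668) = √1440.208 = 37.9501 m/s.
= 37.9501 × 3.6 = 136.620 km/h.

Initial speed ≈ 136.6 km/h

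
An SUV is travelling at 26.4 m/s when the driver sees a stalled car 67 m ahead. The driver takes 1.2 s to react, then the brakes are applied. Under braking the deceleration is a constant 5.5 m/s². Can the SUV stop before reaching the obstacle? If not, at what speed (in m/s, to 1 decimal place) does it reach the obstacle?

Reaction distance = 26.4000 × 1.2 = 31.680 m.
Braking distance needed to stop: v²/(2a) = 696.960 / 11.000 = 63.360 m, so total needed = 31.680 + 63.360 = 95.040 m > 67 m — it cannot stop.
Distance remaining when braking begins: 67 − 31.680 = 35.320 m.
v² = v₀² − 2a·d = 696.960 − 2 × 5.500 × 35.320 = 308.440 m²/s².
v = √308.440 = 17.562 m/s.

No — it strikes the obstacle at 17.6 m/s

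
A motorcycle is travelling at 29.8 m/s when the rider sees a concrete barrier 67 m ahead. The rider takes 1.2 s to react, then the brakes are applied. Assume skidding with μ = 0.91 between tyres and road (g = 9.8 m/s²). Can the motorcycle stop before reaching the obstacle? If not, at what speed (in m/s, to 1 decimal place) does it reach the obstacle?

a = μg = 0.91 × 9.8 = 8.918 m/s².
Reaction distance = 29.8000 × 1.2 = 35.760 m.
Braking distance needed to stop: v²/(2a) = 888.040 / 17.836 = 49.789 m, so total needed = 35.760 + 49.789 = 85.549 m > 67 m — it cannot stop.
Distance remaining when braking begins: 67 − 35.760 = 31.240 m.
v² = v₀² − 2a·d = 888.040 − 2 × 8.918 × 31.240 = 330.843 m²/s².
v = √330.843 = 18.189 m/s.

No — it strikes the obstacle at 18.2 m/s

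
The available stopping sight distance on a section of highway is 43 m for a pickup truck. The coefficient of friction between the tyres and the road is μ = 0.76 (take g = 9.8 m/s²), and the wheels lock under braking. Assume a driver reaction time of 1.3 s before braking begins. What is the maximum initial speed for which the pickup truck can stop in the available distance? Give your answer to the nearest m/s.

a = μg = 0.76 × 9.8 = 7.448 m/s².
Stopping distance: v·t_r + v²/(2a) = 43 with t_r = 1.3 s and a = 7.448 m/s².
So v² + 19.365 v − 640.53 = 0.
Positive root: v = −a·t_r + √((a·t_r)² + 2a·d) = −9.682 + √(93.741 + 640.53) = 17.4154 m/s.

Maximum speed ≈ 17 m/s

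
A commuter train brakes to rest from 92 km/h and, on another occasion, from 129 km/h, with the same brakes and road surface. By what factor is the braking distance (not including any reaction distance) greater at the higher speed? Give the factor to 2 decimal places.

Braking distance d = v²/(2a), so with a fixed, d ∝ v².
Factor = (129/92)² = 1.4022² = 1.9662.

Factor ≈ 1.97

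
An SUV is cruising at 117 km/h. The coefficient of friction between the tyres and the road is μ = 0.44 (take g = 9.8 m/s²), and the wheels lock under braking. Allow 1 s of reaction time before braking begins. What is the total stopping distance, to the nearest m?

Total stopping distance ≈ 155 m

117 km/h ÷ 3.6 = 32.5000 m/s.
a = μg = 0.44 × 9.8 = 4.312 m/s².
Reaction distance = v·t_r = 32.5000 × 1 = 32.500 m.
Braking distance = v²/(2a) = 32.5000² / (2 × 4.312) = 1056.250 / 8.624 = 122.478 m.
Total = 32.500 + 122.478 = 154.978 m.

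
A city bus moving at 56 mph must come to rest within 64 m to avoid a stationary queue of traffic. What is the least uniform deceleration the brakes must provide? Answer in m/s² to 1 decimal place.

56 mph × 0.44704 = 25.0342 m/s.
v² = 2a·d ⇒ a = v²/(2d) = 25.0342² / (2 × 64.000) = 626.711 / 128.000 = 4.8962 m/s².

Required deceleration ≈ 4.9 m/s²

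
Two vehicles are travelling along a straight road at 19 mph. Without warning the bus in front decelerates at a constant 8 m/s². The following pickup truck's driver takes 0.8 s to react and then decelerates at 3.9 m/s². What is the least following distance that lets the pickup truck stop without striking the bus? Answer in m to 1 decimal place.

Minimum gap ≈ 11.5 m

19 mph × 0.44704 = 8.4938 m/s.
Leader travels v²/(2a_L) = 72.145 / 16.000 = 4.509 m before stopping.
Follower covers v·t_r = 8.4938 × 0.8 = 6.795 m while reacting, then v²/(2a_F) = 72.145 / 7.800 = 9.249 m while braking, for a total of 6.795 + 9.249 = 16.044 m.
Since a_F ≤ a_L and the follower starts braking later, the follower is never slower than the leader, so the closest approach is when both have stopped.
Minimum gap = 16.044 − 4.509 = 11.535 m.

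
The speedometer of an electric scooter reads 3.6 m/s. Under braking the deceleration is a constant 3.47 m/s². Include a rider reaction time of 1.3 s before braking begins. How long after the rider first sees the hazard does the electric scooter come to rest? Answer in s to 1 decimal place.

Total time ≈ 2.3 s

Braking time = v/a = 3.6000 / 3.470 = 1.037 s.
Total = 1.3 + 1.037 = 2.337 s.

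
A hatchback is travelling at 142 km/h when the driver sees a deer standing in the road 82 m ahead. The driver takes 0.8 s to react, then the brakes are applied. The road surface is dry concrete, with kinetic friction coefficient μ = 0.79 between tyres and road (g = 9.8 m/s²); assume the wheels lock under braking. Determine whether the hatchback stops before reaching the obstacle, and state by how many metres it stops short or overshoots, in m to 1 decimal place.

142 km/h ÷ 3.6 = 39.4444 m/s.
a = μg = 0.79 × 9.8 = 7.742 m/s².
Reaction distance = 39.4444 × 0.8 = 31.556 m.
Braking distance = v²/(2a) = 1555.861 / 15.484 = 100.482 m.
Total stopping distance = 31.556 + 100.482 = 132.038 m, vs 82 m available — it cannot stop in time and overshoots by 132.038 − 82 = 50.038 m.

No — it overshoots by 50.0 m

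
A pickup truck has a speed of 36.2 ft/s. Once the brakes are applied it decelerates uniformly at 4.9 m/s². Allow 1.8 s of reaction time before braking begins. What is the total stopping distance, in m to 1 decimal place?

36.2 ft/s × 0.3048 = 11.0338 m/s.
Reaction distance = v·t_r = 11.0338 × 1.8 = 19.861 m.
Braking distance = v²/(2a) = 11.0338² / (2 × 4.900) = 121.745 / 9.800 = 12.423 m.
Total = 19.861 + 12.423 = 32.284 m.

Total stopping distance ≈ 32.3 m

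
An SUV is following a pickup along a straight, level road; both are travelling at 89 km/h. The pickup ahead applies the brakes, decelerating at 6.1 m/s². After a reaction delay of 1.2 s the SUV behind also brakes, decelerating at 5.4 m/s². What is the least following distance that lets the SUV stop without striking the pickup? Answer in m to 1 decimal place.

Minimum gap ≈ 36.2 m

89 km/h ÷ 3.6 = 24.7222 m/s.
Leader travels v²/(2a_L) = 611.187 / 12.200 = 50.097 m before stopping.
Follower covers v·t_r = 24.7222 × 1.2 = 29.667 m while reacting, then v²/(2a_F) = 611.187 / 10.800 = 56.591 m while braking, for a total of 29.667 + 56.591 = 86.258 m.
Since a_F ≤ a_L and the follower starts braking later, the follower is never slower than the leader, so the closest approach is when both have stopped.
Minimum gap = 86.258 − 50.097 = 36.161 m.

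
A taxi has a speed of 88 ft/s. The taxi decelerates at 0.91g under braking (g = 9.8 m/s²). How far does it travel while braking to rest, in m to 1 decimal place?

Braking distance ≈ 40.3 m

88 ft/s × 0.3048 = 26.8224 m/s.
a = 0.91 × 9.8 = 8.918 m/s².
Braking distance = v²/(2a) = 26.8224² / (2 × 8.918) = 719.441 / 17.836 = 40.336 m.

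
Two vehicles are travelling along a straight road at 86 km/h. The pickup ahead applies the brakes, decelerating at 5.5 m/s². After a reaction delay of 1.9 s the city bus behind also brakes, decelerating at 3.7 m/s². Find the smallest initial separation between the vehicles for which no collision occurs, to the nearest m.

86 km/h ÷ 3.6 = 23.8889 m/s.
Leader travels v²/(2a_L) = 570.680 / 11.000 = 51.880 m before stopping.
Follower covers v·t_r = 23.8889 × 1.9 = 45.389 m while reacting, then v²/(2a_F) = 570.680 / 7.400 = 77.119 m while braking, for a total of 45.389 + 77.119 = 122.508 m.
Since a_F ≤ a_L and the follower starts braking later, the follower is never slower than the leader, so the closest approach is when both have stopped.
Minimum gap = 122.508 − 51.880 = 70.628 m.

Minimum gap ≈ 71 m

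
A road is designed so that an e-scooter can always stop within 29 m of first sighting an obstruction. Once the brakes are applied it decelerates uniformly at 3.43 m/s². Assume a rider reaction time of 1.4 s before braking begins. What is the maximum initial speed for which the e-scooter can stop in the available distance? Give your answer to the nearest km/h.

Stopping distance: v·t_r + v²/(2a) = 29 with t_r = 1.4 s and a = 3.430 m/s².
So v² + 9.604 v − 198.94 = 0.
Positive root: v = −a·t_r + √((a·t_r)² + 2a·d) = −4.802 + √(23.059 + 198.94) = 10.0976 m/s.
10.0976 m/s × 3.6 = 36.351 km/h.

Maximum speed ≈ 36 km/h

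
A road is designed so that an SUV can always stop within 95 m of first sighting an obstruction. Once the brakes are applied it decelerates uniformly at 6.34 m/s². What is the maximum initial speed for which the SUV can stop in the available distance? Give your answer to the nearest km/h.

Maximum speed ≈ 125 km/h

v²/(2a) = d ⇒ v = √(2 × 6.340 × 95) = √1204.60 = 34.7073 m/s.
34.7073 m/s × 3.6 = 124.946 km/h.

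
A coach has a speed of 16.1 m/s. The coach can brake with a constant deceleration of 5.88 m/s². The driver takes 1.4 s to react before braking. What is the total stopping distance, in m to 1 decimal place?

Reaction distance = v·t_r = 16.1000 × 1.4 = 22.540 m.
Braking distance = v²/(2a) = 16.1000² / (2 × 5.880) = 259.210 / 11.760 = 22.042 m.
Total = 22.540 + 22.042 = 44.582 m.

Total stopping distance ≈ 44.6 m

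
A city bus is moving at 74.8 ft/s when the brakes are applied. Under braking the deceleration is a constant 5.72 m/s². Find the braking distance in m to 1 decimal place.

74.8 ft/s × 0.3048 = 22.7990 m/s.
Braking distance = v²/(2a) = 22.7990² / (2 × 5.720) = 519.794 / 11.440 = 45.437 m.

Braking distance ≈ 45.4 m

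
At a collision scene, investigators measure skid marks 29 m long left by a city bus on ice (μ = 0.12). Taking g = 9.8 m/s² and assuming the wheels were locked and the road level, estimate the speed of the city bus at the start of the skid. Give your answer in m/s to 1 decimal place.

Deceleration a = μg = 0.12 × 9.8 = 1.176 m/s².
v = √(2a·d) = √(2 × 1.176 × 29) = √68.208 = 8.2588 m/s.

Initial speed ≈ 8.3 m/s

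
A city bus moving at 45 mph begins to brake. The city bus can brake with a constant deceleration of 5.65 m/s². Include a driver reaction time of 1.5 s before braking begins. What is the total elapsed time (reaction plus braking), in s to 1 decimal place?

Total time ≈ 5.1 s

45 mph × 0.44704 = 20.1168 m/s.
Braking time = v/a = 20.1168 / 5.650 = 3.560 s.
Total = 1.5 + 3.560 = 5.060 s.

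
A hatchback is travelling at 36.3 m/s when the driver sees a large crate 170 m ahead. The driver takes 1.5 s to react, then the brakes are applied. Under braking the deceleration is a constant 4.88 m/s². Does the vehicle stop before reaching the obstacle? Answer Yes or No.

Reaction distance = 36.3000 × 1.5 = 54.450 m.
Braking distance = v²/(2a) = 1317.690 / 9.760 = 135.009 m.
Total stopping distance = 54.450 + 135.009 = 189.459 m, vs 170 m available — it cannot stop in time and overshoots by 189.459 − 170 = 19.459 m.

No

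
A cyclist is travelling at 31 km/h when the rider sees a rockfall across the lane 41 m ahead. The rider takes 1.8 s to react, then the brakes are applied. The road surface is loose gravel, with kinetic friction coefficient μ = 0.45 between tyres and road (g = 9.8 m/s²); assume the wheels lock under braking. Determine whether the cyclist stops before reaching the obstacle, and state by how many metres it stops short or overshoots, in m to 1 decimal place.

31 km/h ÷ 3.6 = 8.6111 m/s.
a = μg = 0.45 × 9.8 = 4.410 m/s².
Reaction distance = 8.6111 × 1.8 = 15.500 m.
Braking distance = v²/(2a) = 74.151 / 8.820 = 8.407 m.
Total stopping distance = 15.500 + 8.407 = 23.907 m, vs 41 m available — it stops with 41 − 23.907 = 17.093 m to spare.

Yes — it stops 17.1 m short of the obstacle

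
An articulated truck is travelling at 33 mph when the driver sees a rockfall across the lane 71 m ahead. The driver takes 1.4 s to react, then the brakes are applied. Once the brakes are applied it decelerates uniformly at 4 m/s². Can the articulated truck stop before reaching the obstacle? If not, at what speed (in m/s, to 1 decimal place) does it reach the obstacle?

Yes — it stops about 23.1 m short of the obstacle, so it never reaches it

33 mph × 0.44704 = 14.7523 m/s.
Reaction distance = 14.7523 × 1.4 = 20.653 m.
Braking distance = v²/(2a) = 217.630 / 8.000 = 27.204 m.
Total stopping distance = 20.653 + 27.204 = 47.857 m, vs 71 m available — it stops with 71 − 47.857 = 23.143 m to spare.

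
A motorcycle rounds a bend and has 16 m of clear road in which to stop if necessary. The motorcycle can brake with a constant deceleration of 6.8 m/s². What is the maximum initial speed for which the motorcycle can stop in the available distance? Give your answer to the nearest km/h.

v²/(2a) = d ⇒ v = √(2 × 6.800 × 16) = √217.60 = 14.7513 m/s.
14.7513 m/s × 3.6 = 53.105 km/h.

Maximum speed ≈ 53 km/h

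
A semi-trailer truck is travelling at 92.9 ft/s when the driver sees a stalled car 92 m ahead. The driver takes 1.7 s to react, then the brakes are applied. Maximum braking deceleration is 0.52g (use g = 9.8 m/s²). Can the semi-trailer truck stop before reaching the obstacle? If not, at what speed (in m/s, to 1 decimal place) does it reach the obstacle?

No — it strikes the obstacle at 18.8 m/s

92.9 ft/s × 0.3048 = 28.3159 m/s.
a = 0.52 × 9.8 = 5.096 m/s².
Reaction distance = 28.3159 × 1.7 = 48.137 m.
Braking distance needed to stop: v²/(2a) = 801.790 / 10.192 = 78.669 m, so total needed = 48.137 + 78.669 = 126.806 m > 92 m — it cannot stop.
Distance remaining when braking begins: 92 − 48.137 = 43.863 m.
v² = v₀² − 2a·d = 801.790 − 2 × 5.096 × 43.863 = 354.738 m²/s².
v = √354.738 = 18.834 m/s.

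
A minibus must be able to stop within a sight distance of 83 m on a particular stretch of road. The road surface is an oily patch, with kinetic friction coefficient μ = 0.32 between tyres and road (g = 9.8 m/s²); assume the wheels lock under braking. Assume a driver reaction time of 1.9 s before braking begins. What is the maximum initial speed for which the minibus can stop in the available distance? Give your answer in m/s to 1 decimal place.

a = μg = 0.32 × 9.8 = 3.136 m/s².
Stopping distance: v·t_r + v²/(2a) = 83 with t_r = 1.9 s and a = 3.136 m/s².
So v² + 11.917 v − 520.58 = 0.
Positive root: v = −a·t_r + √((a·t_r)² + 2a·d) = −5.958 + √(35.498 + 520.58) = 17.6233 m/s.

Maximum speed ≈ 17.6 m/s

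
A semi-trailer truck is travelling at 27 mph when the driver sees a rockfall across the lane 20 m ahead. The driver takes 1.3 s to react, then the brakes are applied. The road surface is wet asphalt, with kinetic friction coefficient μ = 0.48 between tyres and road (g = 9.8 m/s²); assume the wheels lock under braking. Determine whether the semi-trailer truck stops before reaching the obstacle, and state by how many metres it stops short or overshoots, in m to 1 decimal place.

No — it overshoots by 11.2 m

27 mph × 0.44704 = 12.0701 m/s.
a = μg = 0.48 × 9.8 = 4.704 m/s².
Reaction distance = 12.0701 × 1.3 = 15.691 m.
Braking distance = v²/(2a) = 145.687 / 9.408 = 15.485 m.
Total stopping distance = 15.691 + 15.485 = 31.176 m, vs 20 m available — it cannot stop in time and overshoots by 31.176 − 20 = 11.176 m.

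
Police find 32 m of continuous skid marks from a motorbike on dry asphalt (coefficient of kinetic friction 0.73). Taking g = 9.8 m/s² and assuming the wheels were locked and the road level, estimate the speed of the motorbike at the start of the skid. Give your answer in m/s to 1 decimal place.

Deceleration a = μg = 0.73 × 9.8 = 7.154 m/s².
v = √(2a·d) = √(2 × 7.154 × 32) = √457.856 = 21.3976 m/s.

Initial speed ≈ 21.4 m/s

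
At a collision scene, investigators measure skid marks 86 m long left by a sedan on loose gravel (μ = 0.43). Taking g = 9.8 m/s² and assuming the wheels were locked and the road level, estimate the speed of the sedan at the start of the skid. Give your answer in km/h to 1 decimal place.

Deceleration a = μg = 0.43 × 9.8 = 4.214 m/s².
v = √(2a·d) = √(2 × 4.214 × 86) = √724.808 = 26.9223 m/s.
= 26.9223 × 3.6 = 96.920 km/h.

Initial speed ≈ 96.9 km/h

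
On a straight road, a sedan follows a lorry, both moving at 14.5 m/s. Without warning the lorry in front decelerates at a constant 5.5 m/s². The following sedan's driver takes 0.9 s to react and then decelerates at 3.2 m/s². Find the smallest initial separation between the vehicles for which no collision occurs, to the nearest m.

Minimum gap ≈ 27 m

Leader travels v²/(2a_L) = 210.250 / 11.000 = 19.114 m before stopping.
Follower covers v·t_r = 14.5000 × 0.9 = 13.050 m while reacting, then v²/(2a_F) = 210.250 / 6.400 = 32.852 m while braking, for a total of 13.050 + 32.852 = 45.902 m.
Since a_F ≤ a_L and the follower starts braking later, the follower is never slower than the leader, so the closest approach is when both have stopped.
Minimum gap = 45.902 − 19.114 = 26.788 m.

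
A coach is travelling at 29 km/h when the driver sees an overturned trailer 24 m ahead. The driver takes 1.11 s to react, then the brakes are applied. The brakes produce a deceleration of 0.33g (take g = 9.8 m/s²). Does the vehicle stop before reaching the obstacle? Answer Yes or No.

29 km/h ÷ 3.6 = 8.0556 m/s.
a = 0.33 × 9.8 = 3.234 m/s².
Reaction distance = 8.0556 × 1.11 = 8.942 m.
Braking distance = v²/(2a) = 64.893 / 6.468 = 10.033 m.
Total stopping distance = 8.942 + 10.033 = 18.975 m, vs 24 m available — it stops with 24 − 18.975 = 5.025 m to spare.

Yes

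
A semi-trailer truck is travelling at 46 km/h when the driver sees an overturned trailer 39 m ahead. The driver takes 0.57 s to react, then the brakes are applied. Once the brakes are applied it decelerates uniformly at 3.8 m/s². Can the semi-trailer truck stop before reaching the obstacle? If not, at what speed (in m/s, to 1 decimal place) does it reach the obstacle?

46 km/h ÷ 3.6 = 12.7778 m/s.
Reaction distance = 12.7778 × 0.57 = 7.283 m.
Braking distance = v²/(2a) = 163.272 / 7.600 = 21.483 m.
Total stopping distance = 7.283 + 21.483 = 28.766 m, vs 39 m available — it stops with 39 − 28.766 = 10.234 m to spare.

Yes — it stops about 10.2 m short of the obstacle, so it never reaches it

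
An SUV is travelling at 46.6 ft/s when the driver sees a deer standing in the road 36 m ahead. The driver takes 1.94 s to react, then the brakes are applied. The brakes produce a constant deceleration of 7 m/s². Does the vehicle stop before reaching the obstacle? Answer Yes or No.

46.6 ft/s × 0.3048 = 14.2037 m/s.
Reaction distance = 14.2037 × 1.94 = 27.555 m.
Braking distance = v²/(2a) = 201.745 / 14.000 = 14.410 m.
Total stopping distance = 27.555 + 14.410 = 41.965 m, vs 36 m available — it cannot stop in time and overshoots by 41.965 − 36 = 5.965 m.

No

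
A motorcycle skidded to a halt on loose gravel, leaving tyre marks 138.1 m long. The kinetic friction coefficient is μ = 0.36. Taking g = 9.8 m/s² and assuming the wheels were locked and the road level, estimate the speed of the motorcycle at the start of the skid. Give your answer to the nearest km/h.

Deceleration a = μg = 0.36 × 9.8 = 3.528 m/s².
v = √(2a·d) = √(2 × 3.528 × 138.1) = √974.434 = 31.2159 m/s.
= 31.2159 × 3.6 = 112.377 km/h.

Initial speed ≈ 112 km/h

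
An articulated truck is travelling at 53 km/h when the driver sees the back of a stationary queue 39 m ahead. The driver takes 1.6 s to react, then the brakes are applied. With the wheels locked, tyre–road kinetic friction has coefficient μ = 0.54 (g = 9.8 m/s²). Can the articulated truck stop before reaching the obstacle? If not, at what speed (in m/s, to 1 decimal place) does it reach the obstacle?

53 km/h ÷ 3.6 = 14.7222 m/s.
a = μg = 0.54 × 9.8 = 5.292 m/s².
Reaction distance = 14.7222 × 1.6 = 23.556 m.
Braking distance needed to stop: v²/(2a) = 216.743 / 10.584 = 20.478 m, so total needed = 23.556 + 20.478 = 44.034 m > 39 m — it cannot stop.
Distance remaining when braking begins: 39 − 23.556 = 15.444 m.
v² = v₀² − 2a·d = 216.743 − 2 × 5.292 × 15.444 = 53.284 m²/s².
v = √53.284 = 7.300 m/s.

No — it strikes the obstacle at 7.3 m/s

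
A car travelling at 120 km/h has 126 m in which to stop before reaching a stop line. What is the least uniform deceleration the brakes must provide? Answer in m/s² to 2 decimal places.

120 km/h ÷ 3.6 = 33.3333 m/s.
v² = 2a·d ⇒ a = v²/(2d) = 33.3333² / (2 × 126.000) = 1111.109 / 252.000 = 4.4092 m/s².

Required deceleration ≈ 4.41 m/s²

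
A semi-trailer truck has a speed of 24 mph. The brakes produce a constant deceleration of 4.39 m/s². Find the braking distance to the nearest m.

24 mph × 0.44704 = 10.7290 m/s.
Braking distance = v²/(2a) = 10.7290² / (2 × 4.390) = 115.111 / 8.780 = 13.111 m.

Braking distance ≈ 13 m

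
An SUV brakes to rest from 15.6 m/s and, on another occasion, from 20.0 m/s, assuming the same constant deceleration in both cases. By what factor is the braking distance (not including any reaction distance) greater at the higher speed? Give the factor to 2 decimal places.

Braking distance d = v²/(2a), so with a fixed, d ∝ v².
Factor = (20.0/15.6)² = 1.2821² = 1.6438.

Factor ≈ 1.64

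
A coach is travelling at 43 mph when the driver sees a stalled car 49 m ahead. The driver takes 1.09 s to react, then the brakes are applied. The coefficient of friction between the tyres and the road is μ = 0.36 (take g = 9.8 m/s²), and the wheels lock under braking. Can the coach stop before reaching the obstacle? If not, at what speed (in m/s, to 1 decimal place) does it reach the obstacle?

No — it strikes the obstacle at 13.1 m/s

43 mph × 0.44704 = 19.2227 m/s.
a = μg = 0.36 × 9.8 = 3.528 m/s².
Reaction distance = 19.2227 × 1.09 = 20.953 m.
Braking distance needed to stop: v²/(2a) = 369.512 / 7.056 = 52.368 m, so total needed = 20.953 + 52.368 = 73.321 m > 49 m — it cannot stop.
Distance remaining when braking begins: 49 − 20.953 = 28.047 m.
v² = v₀² − 2a·d = 369.512 − 2 × 3.528 × 28.047 = 171.612 m²/s².
v = √171.612 = 13.100 m/s.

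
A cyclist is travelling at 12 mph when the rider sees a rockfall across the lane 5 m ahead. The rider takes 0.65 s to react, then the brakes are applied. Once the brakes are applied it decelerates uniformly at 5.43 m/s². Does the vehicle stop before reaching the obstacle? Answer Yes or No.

No

12 mph × 0.44704 = 5.3645 m/s.
Reaction distance = 5.3645 × 0.65 = 3.487 m.
Braking distance = v²/(2a) = 28.778 / 10.860 = 2.650 m.
Total stopping distance = 3.487 + 2.650 = 6.137 m, vs 5 m available — it cannot stop in time and overshoots by 6.137 − 5 = 1.137 m.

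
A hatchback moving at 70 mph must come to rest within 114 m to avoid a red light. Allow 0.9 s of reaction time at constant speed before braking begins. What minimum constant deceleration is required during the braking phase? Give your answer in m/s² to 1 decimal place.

Required deceleration ≈ 5.7 m/s²

70 mph × 0.44704 = 31.2928 m/s.
Distance covered during reaction = 31.2928 × 0.9 = 28.164 m.
Distance available for braking: 114 − 28.164 = 85.836 m.
v² = 2a·d ⇒ a = v²/(2d) = 31.2928² / (2 × 85.836) = 979.239 / 171.672 = 5.7041 m/s².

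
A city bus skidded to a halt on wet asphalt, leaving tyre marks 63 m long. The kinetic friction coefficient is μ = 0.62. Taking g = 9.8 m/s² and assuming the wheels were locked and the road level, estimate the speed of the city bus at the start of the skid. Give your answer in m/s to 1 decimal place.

Initial speed ≈ 27.7 m/s

Deceleration a = μg = 0.62 × 9.8 = 6.076 m/s².
v = √(2a·d) = √(2 × 6.076 × 63) = √765.576 = 27.6690 m/s.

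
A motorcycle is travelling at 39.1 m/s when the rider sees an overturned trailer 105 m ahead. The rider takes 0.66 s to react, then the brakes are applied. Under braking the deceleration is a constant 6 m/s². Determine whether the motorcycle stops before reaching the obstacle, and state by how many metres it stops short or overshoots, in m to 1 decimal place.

No — it overshoots by 48.2 m

Reaction distance = 39.1000 × 0.66 = 25.806 m.
Braking distance = v²/(2a) = 1528.810 / 12.000 = 127.401 m.
Total stopping distance = 25.806 + 127.401 = 153.207 m, vs 105 m available — it cannot stop in time and overshoots by 153.207 − 105 = 48.207 m.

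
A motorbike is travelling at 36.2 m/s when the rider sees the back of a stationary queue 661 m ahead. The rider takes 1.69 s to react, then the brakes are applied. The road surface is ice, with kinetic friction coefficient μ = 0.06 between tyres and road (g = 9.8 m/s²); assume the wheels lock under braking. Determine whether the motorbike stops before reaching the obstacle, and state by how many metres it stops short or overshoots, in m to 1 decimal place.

a = μg = 0.06 × 9.8 = 0.588 m/s².
Reaction distance = 36.2000 × 1.69 = 61.178 m.
Braking distance = v²/(2a) = 1310.440 / 1.176 = 1114.320 m.
Total stopping distance = 61.178 + 1114.320 = 1175.498 m, vs 661 m available — it cannot stop in time and overshoots by 1175.498 − 661 = 514.498 m.

No — it overshoots by 514.5 m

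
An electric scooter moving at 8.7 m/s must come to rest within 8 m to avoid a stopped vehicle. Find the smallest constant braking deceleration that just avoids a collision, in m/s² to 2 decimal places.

v² = 2a·d ⇒ a = v²/(2d) = 8.7000² / (2 × 8.000) = 75.690 / 16.000 = 4.7306 m/s².

Required deceleration ≈ 4.73 m/s²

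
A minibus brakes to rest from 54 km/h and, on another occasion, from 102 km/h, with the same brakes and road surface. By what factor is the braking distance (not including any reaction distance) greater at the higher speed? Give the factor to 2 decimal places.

Factor ≈ 3.57

Braking distance d = v²/(2a), so with a fixed, d ∝ v².
Factor = (102/54)² = 1.8889² = 3.5679.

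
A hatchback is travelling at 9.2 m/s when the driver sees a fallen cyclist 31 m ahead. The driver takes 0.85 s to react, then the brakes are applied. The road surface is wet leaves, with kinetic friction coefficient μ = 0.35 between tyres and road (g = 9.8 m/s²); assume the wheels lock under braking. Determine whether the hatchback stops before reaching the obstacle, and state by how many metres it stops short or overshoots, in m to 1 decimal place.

Yes — it stops 10.8 m short of the obstacle

a = μg = 0.35 × 9.8 = 3.430 m/s².
Reaction distance = 9.2000 × 0.85 = 7.820 m.
Braking distance = v²/(2a) = 84.640 / 6.860 = 12.338 m.
Total stopping distance = 7.820 + 12.338 = 20.158 m, vs 31 m available — it stops with 31 − 20.158 = 10.842 m to spare.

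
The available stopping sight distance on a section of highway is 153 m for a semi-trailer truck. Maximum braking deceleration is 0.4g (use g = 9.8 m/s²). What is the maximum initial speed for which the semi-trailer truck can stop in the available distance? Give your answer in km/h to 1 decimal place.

a = 0.4 × 9.8 = 3.920 m/s².
v²/(2a) = d ⇒ v = √(2 × 3.920 × 153) = √1199.52 = 34.6341 m/s.
34.6341 m/s × 3.6 = 124.683 km/h.

Maximum speed ≈ 124.7 km/h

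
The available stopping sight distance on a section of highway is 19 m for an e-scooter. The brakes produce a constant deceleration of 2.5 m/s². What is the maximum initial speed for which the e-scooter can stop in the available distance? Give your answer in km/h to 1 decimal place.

v²/(2a) = d ⇒ v = √(2 × 2.500 × 19) = √95.00 = 9.7468 m/s.
9.7468 m/s × 3.6 = 35.088 km/h.

Maximum speed ≈ 35.1 km/h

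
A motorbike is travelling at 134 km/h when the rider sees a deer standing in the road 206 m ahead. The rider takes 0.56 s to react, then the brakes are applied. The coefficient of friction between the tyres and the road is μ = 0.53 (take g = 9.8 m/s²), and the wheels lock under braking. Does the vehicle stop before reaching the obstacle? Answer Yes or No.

Yes

134 km/h ÷ 3.6 = 37.2222 m/s.
a = μg = 0.53 × 9.8 = 5.194 m/s².
Reaction distance = 37.2222 × 0.56 = 20.844 m.
Braking distance = v²/(2a) = 1385.492 / 10.388 = 133.374 m.
Total stopping distance = 20.844 + 133.374 = 154.218 m, vs 206 m available — it stops with 206 − 154.218 = 51.782 m to spare.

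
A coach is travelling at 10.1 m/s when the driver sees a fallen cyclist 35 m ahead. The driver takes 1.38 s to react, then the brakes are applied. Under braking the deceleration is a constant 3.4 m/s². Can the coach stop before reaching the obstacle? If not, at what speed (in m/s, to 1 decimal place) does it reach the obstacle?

Yes — it stops about 6.1 m short of the obstacle, so it never reaches it

Reaction distance = 10.1000 × 1.38 = 13.938 m.
Braking distance = v²/(2a) = 102.010 / 6.800 = 15.001 m.
Total stopping distance = 13.938 + 15.001 = 28.939 m, vs 35 m available — it stops with 35 − 28.939 = 6.061 m to spare.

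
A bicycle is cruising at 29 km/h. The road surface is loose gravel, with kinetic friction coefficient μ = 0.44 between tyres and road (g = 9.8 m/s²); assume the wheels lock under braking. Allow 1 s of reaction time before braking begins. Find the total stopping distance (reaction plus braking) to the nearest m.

Total stopping distance ≈ 16 m

29 km/h ÷ 3.6 = 8.0556 m/s.
a = μg = 0.44 × 9.8 = 4.312 m/s².
Reaction distance = v·t_r = 8.0556 × 1 = 8.056 m.
Braking distance = v²/(2a) = 8.0556² / (2 × 4.312) = 64.893 / 8.624 = 7.525 m.
Total = 8.056 + 7.525 = 15.581 m.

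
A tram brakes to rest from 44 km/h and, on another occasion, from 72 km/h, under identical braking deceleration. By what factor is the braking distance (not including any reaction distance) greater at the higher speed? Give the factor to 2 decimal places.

Braking distance d = v²/(2a), so with a fixed, d ∝ v².
Factor = (72/44)² = 1.6364² = 2.6778.

Factor ≈ 2.68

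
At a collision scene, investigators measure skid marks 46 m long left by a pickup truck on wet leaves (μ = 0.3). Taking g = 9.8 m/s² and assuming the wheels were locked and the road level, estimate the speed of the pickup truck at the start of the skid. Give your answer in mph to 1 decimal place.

Initial speed ≈ 36.8 mph

Deceleration a = μg = 0.3 × 9.8 = 2.940 m/s².
v = √(2a·d) = √(2 × 2.940 × 46) = √270.480 = 16.4463 m/s.
= 16.4463 ÷ 0.44704 = 36.789 mph.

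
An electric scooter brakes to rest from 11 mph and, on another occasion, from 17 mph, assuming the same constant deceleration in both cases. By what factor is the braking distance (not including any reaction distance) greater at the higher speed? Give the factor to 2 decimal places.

Braking distance d = v²/(2a), so with a fixed, d ∝ v².
Factor = (17/11)² = 1.5455² = 2.3886.

Factor ≈ 2.39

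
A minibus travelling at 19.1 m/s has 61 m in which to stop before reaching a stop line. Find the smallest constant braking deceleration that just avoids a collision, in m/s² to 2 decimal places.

Required deceleration ≈ 2.99 m/s²

v² = 2a·d ⇒ a = v²/(2d) = 19.1000² / (2 × 61.000) = 364.810 / 122.000 = 2.9902 m/s².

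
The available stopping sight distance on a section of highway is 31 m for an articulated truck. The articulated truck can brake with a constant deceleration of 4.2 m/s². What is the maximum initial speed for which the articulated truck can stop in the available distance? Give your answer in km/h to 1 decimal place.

v²/(2a) = d ⇒ v = √(2 × 4.200 × 31) = √260.40 = 16.1369 m/s.
16.1369 m/s × 3.6 = 58.093 km/h.

Maximum speed ≈ 58.1 km/h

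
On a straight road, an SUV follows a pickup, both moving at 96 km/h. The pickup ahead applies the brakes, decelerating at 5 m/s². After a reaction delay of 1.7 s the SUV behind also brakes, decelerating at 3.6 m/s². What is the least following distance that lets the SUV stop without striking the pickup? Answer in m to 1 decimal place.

96 km/h ÷ 3.6 = 26.6667 m/s.
Leader travels v²/(2a_L) = 711.113 / 10.000 = 71.111 m before stopping.
Follower covers v·t_r = 26.6667 × 1.7 = 45.333 m while reacting, then v²/(2a_F) = 711.113 / 7.200 = 98.766 m while braking, for a total of 45.333 + 98.766 = 144.099 m.
Since a_F ≤ a_L and the follower starts braking later, the follower is never slower than the leader, so the closest approach is when both have stopped.
Minimum gap = 144.099 − 71.111 = 72.988 m.

Minimum gap ≈ 73.0 m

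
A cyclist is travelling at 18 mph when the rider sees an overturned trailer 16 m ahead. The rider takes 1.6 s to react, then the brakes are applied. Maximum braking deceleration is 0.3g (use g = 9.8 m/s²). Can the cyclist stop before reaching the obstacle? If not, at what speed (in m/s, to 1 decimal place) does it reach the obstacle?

No — it strikes the obstacle at 6.8 m/s

18 mph × 0.44704 = 8.0467 m/s.
a = 0.3 × 9.8 = 2.940 m/s².
Reaction distance = 8.0467 × 1.6 = 12.875 m.
Braking distance needed to stop: v²/(2a) = 64.749 / 5.880 = 11.012 m, so total needed = 12.875 + 11.012 = 23.887 m > 16 m — it cannot stop.
Distance remaining when braking begins: 16 − 12.875 = 3.125 m.
v² = v₀² − 2a·d = 64.749 − 2 × 2.940 × 3.125 = 46.374 m²/s².
v = √46.374 = 6.810 m/s.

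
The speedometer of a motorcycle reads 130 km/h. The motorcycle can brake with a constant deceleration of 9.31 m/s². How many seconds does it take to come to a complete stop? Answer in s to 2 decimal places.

130 km/h ÷ 3.6 = 36.1111 m/s.
Braking time = v/a = 36.1111 / 9.310 = 3.879 s.

Braking time ≈ 3.88 s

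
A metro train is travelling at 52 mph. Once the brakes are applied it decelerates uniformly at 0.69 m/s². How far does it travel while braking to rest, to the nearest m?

Braking distance ≈ 392 m

52 mph × 0.44704 = 23.2461 m/s.
Braking distance = v²/(2a) = 23.2461² / (2 × 0.690) = 540.381 / 1.380 = 391.580 m.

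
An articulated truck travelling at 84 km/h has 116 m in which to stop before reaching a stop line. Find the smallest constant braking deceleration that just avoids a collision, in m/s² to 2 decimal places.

84 km/h ÷ 3.6 = 23.3333 m/s.
v² = 2a·d ⇒ a = v²/(2d) = 23.3333² / (2 × 116.000) = 544.443 / 232.000 = 2.3467 m/s².

Required deceleration ≈ 2.35 m/s²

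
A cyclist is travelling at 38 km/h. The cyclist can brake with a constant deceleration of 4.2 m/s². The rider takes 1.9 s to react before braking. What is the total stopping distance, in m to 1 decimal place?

Total stopping distance ≈ 33.3 m

38 km/h ÷ 3.6 = 10.5556 m/s.
Reaction distance = v·t_r = 10.5556 × 1.9 = 20.056 m.
Braking distance = v²/(2a) = 10.5556² / (2 × 4.200) = 111.421 / 8.400 = 13.264 m.
Total = 20.056 + 13.264 = 33.320 m.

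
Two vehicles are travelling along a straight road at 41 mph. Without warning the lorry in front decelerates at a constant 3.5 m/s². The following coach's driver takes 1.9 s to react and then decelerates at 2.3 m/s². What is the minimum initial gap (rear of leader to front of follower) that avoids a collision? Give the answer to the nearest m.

41 mph × 0.44704 = 18.3286 m/s.
Leader travels v²/(2a_L) = 335.938 / 7.000 = 47.991 m before stopping.
Follower covers v·t_r = 18.3286 × 1.9 = 34.824 m while reacting, then v²/(2a_F) = 335.938 / 4.600 = 73.030 m while braking, for a total of 34.824 + 73.030 = 107.854 m.
Since a_F ≤ a_L and the follower starts braking later, the follower is never slower than the leader, so the closest approach is when both have stopped.
Minimum gap = 107.854 − 47.991 = 59.863 m.

Minimum gap ≈ 60 m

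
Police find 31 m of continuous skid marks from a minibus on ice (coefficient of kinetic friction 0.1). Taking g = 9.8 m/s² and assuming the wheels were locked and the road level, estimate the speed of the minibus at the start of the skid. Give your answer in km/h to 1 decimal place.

Initial speed ≈ 28.1 km/h

Deceleration a = μg = 0.1 × 9.8 = 0.980 m/s².
v = √(2a·d) = √(2 × 0.980 × 31) = √60.760 = 7.7949 m/s.
= 7.7949 × 3.6 = 28.062 km/h.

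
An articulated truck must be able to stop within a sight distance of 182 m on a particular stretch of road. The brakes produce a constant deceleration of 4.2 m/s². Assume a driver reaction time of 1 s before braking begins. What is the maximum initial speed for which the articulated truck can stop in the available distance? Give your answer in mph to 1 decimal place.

Stopping distance: v·t_r + v²/(2a) = 182 with t_r = 1 s and a = 4.200 m/s².
So v² + 8.400 v − 1528.80 = 0.
Positive root: v = −a·t_r + √((a·t_r)² + 2a·d) = −4.200 + √(17.640 + 1528.80) = 35.1248 m/s.
35.1248 m/s ÷ 0.44704 = 78.572 mph.

Maximum speed ≈ 78.6 mph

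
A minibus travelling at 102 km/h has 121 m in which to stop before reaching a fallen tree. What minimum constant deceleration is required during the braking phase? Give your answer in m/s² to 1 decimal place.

102 km/h ÷ 3.6 = 28.3333 m/s.
v² = 2a·d ⇒ a = v²/(2d) = 28.3333² / (2 × 121.000) = 802.776 / 242.000 = 3.3173 m/s².

Required deceleration ≈ 3.3 m/s²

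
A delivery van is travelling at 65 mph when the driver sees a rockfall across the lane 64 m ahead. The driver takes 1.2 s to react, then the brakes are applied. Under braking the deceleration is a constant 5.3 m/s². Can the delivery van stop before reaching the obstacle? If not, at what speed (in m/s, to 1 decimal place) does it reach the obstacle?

No — it strikes the obstacle at 23.1 m/s

65 mph × 0.44704 = 29.0576 m/s.
Reaction distance = 29.0576 × 1.2 = 34.869 m.
Braking distance needed to stop: v²/(2a) = 844.344 / 10.600 = 79.655 m, so total needed = 34.869 + 79.655 = 114.524 m > 64 m — it cannot stop.
Distance remaining when braking begins: 64 − 34.869 = 29.131 m.
v² = v₀² − 2a·d = 844.344 − 2 × 5.300 × 29.131 = 535.555 m²/s².
v = √535.555 = 23.142 m/s.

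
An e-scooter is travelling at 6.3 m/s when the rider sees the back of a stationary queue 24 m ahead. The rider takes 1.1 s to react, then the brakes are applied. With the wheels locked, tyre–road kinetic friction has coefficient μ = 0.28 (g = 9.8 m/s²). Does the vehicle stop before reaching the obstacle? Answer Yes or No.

Yes

a = μg = 0.28 × 9.8 = 2.744 m/s².
Reaction distance = 6.3000 × 1.1 = 6.930 m.
Braking distance = v²/(2a) = 39.690 / 5.488 = 7.232 m.
Total stopping distance = 6.930 + 7.232 = 14.162 m, vs 24 m available — it stops with 24 − 14.162 = 9.838 m to spare.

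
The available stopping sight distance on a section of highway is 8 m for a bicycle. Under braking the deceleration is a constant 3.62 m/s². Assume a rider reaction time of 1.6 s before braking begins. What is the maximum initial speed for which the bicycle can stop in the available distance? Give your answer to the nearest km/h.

Stopping distance: v·t_r + v²/(2a) = 8 with t_r = 1.6 s and a = 3.620 m/s².
So v² + 11.584 v − 57.92 = 0.
Positive root: v = −a·t_r + √((a·t_r)² + 2a·d) = −5.792 + √(33.547 + 57.92) = 3.7718 m/s.
3.7718 m/s × 3.6 = 13.578 km/h.

Maximum speed ≈ 14 km/h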